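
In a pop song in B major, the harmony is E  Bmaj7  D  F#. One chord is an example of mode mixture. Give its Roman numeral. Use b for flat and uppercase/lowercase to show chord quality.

The diatonic triads in B major are B, C#m, D#m, E, F#, G#m, A#dim. E, Bmaj7 and F# all belong to that set. D (D–F#–A) doesn't fit — on degree 3 B major would have D#m (iii). D is the degree-3 chord of B minor, so it is the borrowed bIII.

bIII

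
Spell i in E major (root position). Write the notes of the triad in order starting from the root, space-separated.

E G B

i is built on scale degree 1, which is E in both E major and its parallel. Building the minor chord from the parallel minor on E: E–G–B.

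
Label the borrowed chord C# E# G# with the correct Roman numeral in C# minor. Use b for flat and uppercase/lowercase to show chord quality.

The root C# is the diatonic 1st degree of C# minor; the borrowing shows in the chord quality. C#–E#–G# is a major chord — the form found in C# major, not the diatonic i (C#m). Borrowed into C# minor it is written I.

I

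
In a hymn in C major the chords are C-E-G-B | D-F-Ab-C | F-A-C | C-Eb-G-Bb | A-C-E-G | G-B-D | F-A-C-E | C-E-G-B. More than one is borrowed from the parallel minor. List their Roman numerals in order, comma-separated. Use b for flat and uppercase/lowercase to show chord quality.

The diatonic triads in C major are C, Dm, Em, F, G, Am, Bdim. C–E–G–B = Cmaj7, F–A–C = F, A–C–E–G = Am7, G–B–D = G and F–A–C–E = Fmaj7 all belong to that set. But D–F–Ab–C is foreign: the diatonic ii on degree 2 is Dm, whereas Dm7b5 comes from C minor. It is labeled iiø7. C–Eb–G–Bb is not: scale degree 1 in C major carries C (I). In C minor the chord on that degree is Cm7, so here it functions as i7, borrowed from the parallel minor.

iiø7, i7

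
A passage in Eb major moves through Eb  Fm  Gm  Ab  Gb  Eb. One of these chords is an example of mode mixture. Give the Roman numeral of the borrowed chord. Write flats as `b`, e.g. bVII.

bIII

The diatonic triads in Eb major are Eb, Fm, Gm, Ab, Bb, Cm, Ddim. Of the given chords, Eb, Fm, Gm and Ab are diatonic. Gb (Gb–Bb–Db) is not: scale degree 3 in Eb major carries Gm (iii). In Eb minor the chord on that degree is Gb, so here it functions as bIII, borrowed from the parallel minor.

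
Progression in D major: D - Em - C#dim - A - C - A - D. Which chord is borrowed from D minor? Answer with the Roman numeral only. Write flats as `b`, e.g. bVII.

bVII

D major has the diatonic set D, Em, F#m, G, A, Bm, C#dim. Of the given chords, D, Em, C#dim and A are diatonic. C (C–E–G) doesn't fit — on degree 7 D major would have C#dim (vii°). C is the degree-7 chord of D minor, so it is the borrowed bVII.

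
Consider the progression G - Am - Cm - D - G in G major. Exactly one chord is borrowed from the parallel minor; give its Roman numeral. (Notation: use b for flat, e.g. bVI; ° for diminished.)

The diatonic triads in G major are G, Am, Bm, C, D, Em, F#dim. Of the given chords, G, Am and D are diatonic. But Cm (C–Eb–G) is foreign: the diatonic IV on degree 4 is C, whereas Cm comes from G minor. It is labeled iv.

iv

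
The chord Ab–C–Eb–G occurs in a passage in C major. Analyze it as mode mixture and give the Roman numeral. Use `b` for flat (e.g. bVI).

bVImaj7

The root Ab is the lowered 6th scale degree — diatonically C major has A there. The diatonic chord on degree 6 would be Am (vi), but Ab–C–Eb–G is the major-seventh chord from C minor. As a borrowed chord it is labeled bVImaj7.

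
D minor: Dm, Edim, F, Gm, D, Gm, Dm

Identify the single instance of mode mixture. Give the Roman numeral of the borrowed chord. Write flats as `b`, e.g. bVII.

The diatonic triads in D minor (with V from harmonic minor) are Dm, Edim, F, Gm, A, Bb, C. Of the given chords, Dm, Edim, F and Gm are diatonic. D (D–F#–A) doesn't fit — on degree 1 D minor would have Dm (i). D is the degree-1 chord of D major, so it is the borrowed I.

I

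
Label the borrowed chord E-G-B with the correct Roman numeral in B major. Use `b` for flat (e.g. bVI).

The root E is the diatonic 4th degree of B major; the borrowing shows in the chord quality. Diatonically B major has E (IV) on that degree; E–G–B is instead the minor chord native to B minor, so it takes the label iv.

iv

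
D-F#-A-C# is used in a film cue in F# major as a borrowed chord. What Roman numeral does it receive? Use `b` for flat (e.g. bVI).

The root D is the lowered 6th scale degree — diatonically F# major has D# there. Diatonically F# major has D#m (vi) on that degree; D–F#–A–C# is instead the major-seventh chord native to F# minor, so it takes the label bVImaj7.

bVImaj7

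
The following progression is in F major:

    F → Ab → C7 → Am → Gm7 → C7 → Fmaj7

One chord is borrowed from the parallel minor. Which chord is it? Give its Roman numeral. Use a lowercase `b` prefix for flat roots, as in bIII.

F major has the diatonic set F, Gm, Am, Bb, C, Dm, Edim. F, C7, Am, Gm7 and Fmaj7 all belong to that set. Ab (Ab–C–Eb) is not: scale degree 3 in F major carries Am (iii). In F minor the chord on that degree is Ab, so here it functions as bIII, borrowed from the parallel minor.

bIII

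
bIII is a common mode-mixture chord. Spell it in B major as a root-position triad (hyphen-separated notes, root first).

The root of bIII is the lowered 3rd degree: D# becomes D. In B minor the chord on D is D–F#–A.

D-F#-A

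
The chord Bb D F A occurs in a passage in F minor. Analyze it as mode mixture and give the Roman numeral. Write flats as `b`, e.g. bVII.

IVmaj7

The root Bb is the diatonic 4th degree of F minor; the borrowing shows in the chord quality. Diatonically F minor has Bbm (iv) on that degree; Bb–D–F–A is instead the major-seventh chord native to F major, so it takes the label IVmaj7.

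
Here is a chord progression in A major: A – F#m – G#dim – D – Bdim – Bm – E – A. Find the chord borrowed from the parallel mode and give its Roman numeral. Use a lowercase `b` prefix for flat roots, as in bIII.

In A major the diatonic chords are A, Bm, C#m, D, E, F#m, G#dim. Of the given chords, A, F#m, G#dim, D, Bm and E are diatonic. Bdim (B–D–F) doesn't fit — on degree 2 A major would have Bm (ii). Bdim is the degree-2 chord of A minor, so it is the borrowed ii°.

ii°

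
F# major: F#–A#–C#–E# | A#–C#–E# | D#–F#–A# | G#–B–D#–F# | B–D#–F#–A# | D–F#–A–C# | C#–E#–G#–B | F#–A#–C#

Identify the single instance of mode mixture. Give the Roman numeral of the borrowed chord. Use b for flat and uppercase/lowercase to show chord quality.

F# major has the diatonic set F#, G#m, A#m, B, C#, D#m, E#dim. Of the given chords, F#–A#–C#–E# = F#maj7, A#–C#–E# = A#m, D#–F#–A# = D#m, G#–B–D#–F# = G#m7, B–D#–F#–A# = Bmaj7, C#–E#–G#–B = C#7 and F#–A#–C# = F# are diatonic. But D–F#–A–C# is foreign: the diatonic vi on degree 6 is D#m, whereas Dmaj7 comes from F# minor. It is labeled bVImaj7.

bVImaj7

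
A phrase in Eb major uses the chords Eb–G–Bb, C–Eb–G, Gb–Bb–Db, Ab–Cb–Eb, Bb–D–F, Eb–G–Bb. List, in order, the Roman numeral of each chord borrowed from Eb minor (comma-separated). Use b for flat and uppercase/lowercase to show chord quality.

The diatonic triads in Eb major are Eb, Fm, Gm, Ab, Bb, Cm, Ddim. Eb–G–Bb = Eb, C–Eb–G = Cm and Bb–D–F = Bb are all diatonic. Gb–Bb–Db doesn't fit — on degree 3 Eb major would have Gm (iii). Gb is the degree-3 chord of Eb minor, so it is the borrowed bIII. But Ab–Cb–Eb is foreign: the diatonic IV on degree 4 is Ab, whereas Abm comes from Eb minor. It is labeled iv.

bIII, iv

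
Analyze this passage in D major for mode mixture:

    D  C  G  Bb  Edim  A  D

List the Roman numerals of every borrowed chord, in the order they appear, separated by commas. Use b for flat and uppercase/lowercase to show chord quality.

The diatonic triads in D major are D, Em, F#m, G, A, Bm, C#dim. Of the given chords, D, G and A are diatonic. C (C–E–G) doesn't fit — on degree 7 D major would have C#dim (vii°). C is the degree-7 chord of D minor, so it is the borrowed bVII. But Bb (Bb–D–F) is foreign: the diatonic vi on degree 6 is Bm, whereas Bb comes from D minor. It is labeled bVI. Edim (E–G–Bb) doesn't fit — on degree 2 D major would have Em (ii). Edim is the degree-2 chord of D minor, so it is the borrowed ii°.

bVII, bVI, ii°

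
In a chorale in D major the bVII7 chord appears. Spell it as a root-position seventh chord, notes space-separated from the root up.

Scale degree 7 in D major is C#. bVII7 uses the lowered form, C, taken from D minor. In D minor the chord on C is C–E–G–Bb.

C E G Bb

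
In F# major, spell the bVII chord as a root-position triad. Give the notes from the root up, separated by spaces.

Scale degree 7 in F# major is E#. bVII uses the lowered form, E, taken from F# minor. Building the major chord from the parallel minor on E: E–G#–B.

E G# B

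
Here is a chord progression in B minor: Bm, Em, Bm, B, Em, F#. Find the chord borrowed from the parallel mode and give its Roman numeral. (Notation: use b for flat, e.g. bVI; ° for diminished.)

I

The diatonic triads in B minor (with V from harmonic minor) are Bm, C#dim, D, Em, F#, G, A. Bm, Em and F# all belong to that set. B (B–D#–F#) doesn't fit — on degree 1 B minor would have Bm (i). B is the degree-1 chord of B major, so it is the borrowed I.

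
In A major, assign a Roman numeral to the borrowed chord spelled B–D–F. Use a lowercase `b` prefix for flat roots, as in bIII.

The root B is the diatonic 2nd degree of A major; the borrowing shows in the chord quality. The diatonic chord on degree 2 would be Bm (ii), but B–D–F is the diminished chord from A minor. As a borrowed chord it is labeled ii°.

ii°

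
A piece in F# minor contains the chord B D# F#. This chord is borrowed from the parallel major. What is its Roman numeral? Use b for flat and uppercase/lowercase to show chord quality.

IV

B is scale degree 4 in F# minor. B–D#–F# is a major chord — the form found in F# major, not the diatonic iv (Bm). Borrowed into F# minor it is written IV.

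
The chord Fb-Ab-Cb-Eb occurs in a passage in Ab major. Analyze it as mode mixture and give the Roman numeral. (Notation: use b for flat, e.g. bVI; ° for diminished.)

The root Fb is the lowered 6th scale degree — diatonically Ab major has F there. Fb–Ab–Cb–Eb is a major-seventh chord — the form found in Ab minor, not the diatonic vi (Fm). Borrowed into Ab major it is written bVImaj7.

bVImaj7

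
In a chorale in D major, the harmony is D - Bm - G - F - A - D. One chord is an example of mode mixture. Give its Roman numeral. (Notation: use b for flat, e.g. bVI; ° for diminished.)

bIII

The diatonic triads in D major are D, Em, F#m, G, A, Bm, C#dim. D, Bm, G and A all belong to that set. But F (F–A–C) is foreign: the diatonic iii on degree 3 is F#m, whereas F comes from D minor. It is labeled bIII.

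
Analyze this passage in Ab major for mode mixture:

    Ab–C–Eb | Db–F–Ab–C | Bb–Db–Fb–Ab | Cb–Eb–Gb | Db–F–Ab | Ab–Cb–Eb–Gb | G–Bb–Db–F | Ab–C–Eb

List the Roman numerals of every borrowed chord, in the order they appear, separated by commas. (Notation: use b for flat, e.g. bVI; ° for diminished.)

The diatonic triads in Ab major are Ab, Bbm, Cm, Db, Eb, Fm, Gdim. Ab–C–Eb = Ab, Db–F–Ab–C = Dbmaj7, Db–F–Ab = Db and G–Bb–Db–F = Gm7b5 are all diatonic. Bb–Db–Fb–Ab doesn't fit — on degree 2 Ab major would have Bbm (ii). Bbm7b5 is the degree-2 chord of Ab minor, so it is the borrowed iiø7. Cb–Eb–Gb is not: scale degree 3 in Ab major carries Cm (iii). In Ab minor the chord on that degree is Cb, so here it functions as bIII, borrowed from the parallel minor. Ab–Cb–Eb–Gb doesn't fit — on degree 1 Ab major would have Ab (I). Abm7 is the degree-1 chord of Ab minor, so it is the borrowed i7.

iiø7, bIII, i7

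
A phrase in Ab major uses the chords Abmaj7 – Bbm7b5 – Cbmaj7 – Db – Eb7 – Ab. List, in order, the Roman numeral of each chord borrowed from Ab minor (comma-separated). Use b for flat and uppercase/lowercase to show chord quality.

iiø7, bIIImaj7

Ab major has the diatonic set Ab, Bbm, Cm, Db, Eb, Fm, Gdim. Of the given chords, Abmaj7, Db, Eb7 and Ab are diatonic. But Bbm7b5 (Bb–Db–Fb–Ab) is foreign: the diatonic ii on degree 2 is Bbm, whereas Bbm7b5 comes from Ab minor. It is labeled iiø7. But Cbmaj7 (Cb–Eb–Gb–Bb) is foreign: the diatonic iii on degree 3 is Cm, whereas Cbmaj7 comes from Ab minor. It is labeled bIIImaj7.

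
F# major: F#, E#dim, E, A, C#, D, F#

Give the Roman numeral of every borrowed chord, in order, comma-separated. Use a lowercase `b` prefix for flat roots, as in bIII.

bVII, bIII, bVI

The diatonic triads in F# major are F#, G#m, A#m, B, C#, D#m, E#dim. F#, E#dim and C# all belong to that set. E (E–G#–B) doesn't fit — on degree 7 F# major would have E#dim (vii°). E is the degree-7 chord of F# minor, so it is the borrowed bVII. But A (A–C#–E) is foreign: the diatonic iii on degree 3 is A#m, whereas A comes from F# minor. It is labeled bIII. D (D–F#–A) is not: scale degree 6 in F# major carries D#m (vi). In F# minor the chord on that degree is D, so here it functions as bVI, borrowed from the parallel minor.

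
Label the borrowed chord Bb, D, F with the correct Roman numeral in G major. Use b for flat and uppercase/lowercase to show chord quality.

bIII

Bb is the lowered form of scale degree 3 in G major (the diatonic degree 3 is B). Diatonically G major has Bm (iii) on that degree; Bb–D–F is instead the major chord native to G minor, so it takes the label bIII.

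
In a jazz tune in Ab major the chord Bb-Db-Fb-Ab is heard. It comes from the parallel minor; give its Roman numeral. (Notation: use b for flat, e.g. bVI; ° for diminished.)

iiø7

The root Bb is the diatonic 2nd degree of Ab major; the borrowing shows in the chord quality. Diatonically Ab major has Bbm (ii) on that degree; Bb–Db–Fb–Ab is instead the half-diminished-seventh chord native to Ab minor, so it takes the label iiø7.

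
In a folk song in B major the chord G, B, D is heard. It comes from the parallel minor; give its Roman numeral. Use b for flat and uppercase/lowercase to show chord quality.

G is the lowered form of scale degree 6 in B major (the diatonic degree 6 is G#). G–B–D is a major chord — the form found in B minor, not the diatonic vi (G#m). Borrowed into B major it is written bVI.

bVI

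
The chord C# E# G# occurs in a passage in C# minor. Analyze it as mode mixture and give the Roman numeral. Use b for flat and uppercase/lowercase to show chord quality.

The root C# is the diatonic 1st degree of C# minor; the borrowing shows in the chord quality. The diatonic chord on degree 1 would be C#m (i), but C#–E#–G# is the major chord from C# major. As a borrowed chord it is labeled I.

I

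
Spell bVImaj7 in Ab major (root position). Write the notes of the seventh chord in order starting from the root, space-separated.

The root of bVImaj7 is the lowered 6th degree: F becomes Fb. In Ab minor the chord on Fb is Fb–Ab–Cb–Eb.

Fb Ab Cb Eb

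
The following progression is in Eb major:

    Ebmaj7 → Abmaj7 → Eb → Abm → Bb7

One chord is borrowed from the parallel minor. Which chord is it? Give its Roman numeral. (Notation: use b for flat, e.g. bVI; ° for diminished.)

iv

Eb major has the diatonic set Eb, Fm, Gm, Ab, Bb, Cm, Ddim. Of the given chords, Ebmaj7, Abmaj7, Eb and Bb7 are diatonic. But Abm (Ab–Cb–Eb) is foreign: the diatonic IV on degree 4 is Ab, whereas Abm comes from Eb minor. It is labeled iv.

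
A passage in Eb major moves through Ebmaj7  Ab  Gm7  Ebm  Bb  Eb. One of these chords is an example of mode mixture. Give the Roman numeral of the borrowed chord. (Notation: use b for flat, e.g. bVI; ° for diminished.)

Eb major has the diatonic set Eb, Fm, Gm, Ab, Bb, Cm, Ddim. Ebmaj7, Ab, Gm7, Bb and Eb all belong to that set. Ebm (Eb–Gb–Bb) is not: scale degree 1 in Eb major carries Eb (I). In Eb minor the chord on that degree is Ebm, so here it functions as i, borrowed from the parallel minor.

i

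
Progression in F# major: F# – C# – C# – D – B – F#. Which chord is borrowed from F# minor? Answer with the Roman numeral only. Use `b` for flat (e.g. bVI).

bVI

The diatonic triads in F# major are F#, G#m, A#m, B, C#, D#m, E#dim. F#, C# and B are all diatonic. D (D–F#–A) doesn't fit — on degree 6 F# major would have D#m (vi). D is the degree-6 chord of F# minor, so it is the borrowed bVI.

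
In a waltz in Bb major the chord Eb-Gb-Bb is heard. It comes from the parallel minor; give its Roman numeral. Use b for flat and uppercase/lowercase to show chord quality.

The root Eb is the diatonic 4th degree of Bb major; the borrowing shows in the chord quality. Diatonically Bb major has Eb (IV) on that degree; Eb–Gb–Bb is instead the minor chord native to Bb minor, so it takes the label iv.

iv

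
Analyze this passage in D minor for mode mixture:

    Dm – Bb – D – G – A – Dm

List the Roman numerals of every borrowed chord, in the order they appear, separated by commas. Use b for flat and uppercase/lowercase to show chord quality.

I, IV

D minor has the diatonic set Dm, Edim, F, Gm, A, Bb, C (with V from harmonic minor). Dm, Bb and A all belong to that set. D (D–F#–A) doesn't fit — on degree 1 D minor would have Dm (i). D is the degree-1 chord of D major, so it is the borrowed I. But G (G–B–D) is foreign: the diatonic iv on degree 4 is Gm, whereas G comes from D major. It is labeled IV.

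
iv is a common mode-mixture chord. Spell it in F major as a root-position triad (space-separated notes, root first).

Bb Db F

The root, Bb, is scale degree 4 — the same note in F major and F minor; only the chord quality changes. Stacking thirds in F minor on Bb gives Bb–Db–F.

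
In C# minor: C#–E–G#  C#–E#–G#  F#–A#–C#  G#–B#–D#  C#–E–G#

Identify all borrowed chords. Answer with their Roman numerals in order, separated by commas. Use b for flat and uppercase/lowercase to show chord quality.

In C# minor (with V from harmonic minor) the diatonic chords are C#m, D#dim, E, F#m, G#, A, B. C#–E–G# = C#m and G#–B#–D# = G# are both diatonic. But C#–E#–G# is foreign: the diatonic i on degree 1 is C#m, whereas C# comes from C# major. It is labeled I. F#–A#–C# doesn't fit — on degree 4 C# minor would have F#m (iv). F# is the degree-4 chord of C# major, so it is the borrowed IV.

I, IV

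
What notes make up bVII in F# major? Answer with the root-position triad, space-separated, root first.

Scale degree 7 in F# major is E#. bVII uses the lowered form, E, taken from F# minor. Building the major chord from the parallel minor on E: E–G#–B.

E G# B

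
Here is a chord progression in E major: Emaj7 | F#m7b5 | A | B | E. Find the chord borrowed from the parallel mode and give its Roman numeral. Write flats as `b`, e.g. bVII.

In E major the diatonic chords are E, F#m, G#m, A, B, C#m, D#dim. Emaj7, A, B and E all belong to that set. F#m7b5 (F#–A–C–E) doesn't fit — on degree 2 E major would have F#m (ii). F#m7b5 is the degree-2 chord of E minor, so it is the borrowed iiø7.

iiø7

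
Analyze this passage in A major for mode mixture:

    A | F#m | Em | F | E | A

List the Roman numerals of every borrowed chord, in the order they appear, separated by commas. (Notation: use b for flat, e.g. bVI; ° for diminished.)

v, bVI

In A major the diatonic chords are A, Bm, C#m, D, E, F#m, G#dim. A, F#m and E all belong to that set. But Em (E–G–B) is foreign: the diatonic V on degree 5 is E, whereas Em comes from A minor. It is labeled v. F (F–A–C) is not: scale degree 6 in A major carries F#m (vi). In A minor the chord on that degree is F, so here it functions as bVI, borrowed from the parallel minor.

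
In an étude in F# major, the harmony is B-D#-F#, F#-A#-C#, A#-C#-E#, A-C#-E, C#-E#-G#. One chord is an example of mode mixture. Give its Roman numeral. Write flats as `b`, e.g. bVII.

The diatonic triads in F# major are F#, G#m, A#m, B, C#, D#m, E#dim. B–D#–F# = B, F#–A#–C# = F#, A#–C#–E# = A#m and C#–E#–G# = C# are all diatonic. A–C#–E doesn't fit — on degree 3 F# major would have A#m (iii). A is the degree-3 chord of F# minor, so it is the borrowed bIII.

bIII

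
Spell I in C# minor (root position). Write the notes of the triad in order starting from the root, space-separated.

The root, C#, is scale degree 1 — the same note in C# minor and C# major; only the chord quality changes. In C# major the chord on C# is C#–E#–G#.

C# E# G#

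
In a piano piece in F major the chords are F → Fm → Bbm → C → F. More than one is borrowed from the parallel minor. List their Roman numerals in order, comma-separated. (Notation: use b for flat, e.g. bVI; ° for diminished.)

i, iv

The diatonic triads in F major are F, Gm, Am, Bb, C, Dm, Edim. Of the given chords, F and C are diatonic. Fm (F–Ab–C) doesn't fit — on degree 1 F major would have F (I). Fm is the degree-1 chord of F minor, so it is the borrowed i. Bbm (Bb–Db–F) doesn't fit — on degree 4 F major would have Bb (IV). Bbm is the degree-4 chord of F minor, so it is the borrowed iv.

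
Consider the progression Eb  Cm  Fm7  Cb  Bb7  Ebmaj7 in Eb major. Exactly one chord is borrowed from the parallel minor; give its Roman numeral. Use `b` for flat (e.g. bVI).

Eb major has the diatonic set Eb, Fm, Gm, Ab, Bb, Cm, Ddim. Eb, Cm, Fm7, Bb7 and Ebmaj7 all belong to that set. But Cb (Cb–Eb–Gb) is foreign: the diatonic vi on degree 6 is Cm, whereas Cb comes from Eb minor. It is labeled bVI.

bVI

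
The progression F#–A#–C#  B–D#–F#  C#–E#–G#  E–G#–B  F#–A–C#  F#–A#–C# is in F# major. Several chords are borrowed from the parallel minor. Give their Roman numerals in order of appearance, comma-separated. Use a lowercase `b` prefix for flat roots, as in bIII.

bVII, i

The diatonic triads in F# major are F#, G#m, A#m, B, C#, D#m, E#dim. F#–A#–C# = F#, B–D#–F# = B and C#–E#–G# = C# all belong to that set. E–G#–B is not: scale degree 7 in F# major carries E#dim (vii°). In F# minor the chord on that degree is E, so here it functions as bVII, borrowed from the parallel minor. But F#–A–C# is foreign: the diatonic I on degree 1 is F#, whereas F#m comes from F# minor. It is labeled i.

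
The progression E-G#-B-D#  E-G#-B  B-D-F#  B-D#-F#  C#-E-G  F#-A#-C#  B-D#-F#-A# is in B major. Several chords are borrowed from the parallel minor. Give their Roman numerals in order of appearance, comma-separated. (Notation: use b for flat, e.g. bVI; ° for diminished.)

i, ii°

In B major the diatonic chords are B, C#m, D#m, E, F#, G#m, A#dim. Of the given chords, E–G#–B–D# = Emaj7, E–G#–B = E, B–D#–F# = B, F#–A#–C# = F# and B–D#–F#–A# = Bmaj7 are diatonic. B–D–F# is not: scale degree 1 in B major carries B (I). In B minor the chord on that degree is Bm, so here it functions as i, borrowed from the parallel minor. C#–E–G doesn't fit — on degree 2 B major would have C#m (ii). C#dim is the degree-2 chord of B minor, so it is the borrowed ii°.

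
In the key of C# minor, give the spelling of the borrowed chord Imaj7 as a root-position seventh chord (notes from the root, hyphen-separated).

Imaj7 is built on scale degree 1, which is C# in both C# minor and its parallel. In C# major the chord on C# is C#–E#–G#–B#.

C#-E#-G#-B#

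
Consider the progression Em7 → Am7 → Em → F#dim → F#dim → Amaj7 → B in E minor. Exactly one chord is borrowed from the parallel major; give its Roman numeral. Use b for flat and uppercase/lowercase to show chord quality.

In E minor (with V from harmonic minor) the diatonic chords are Em, F#dim, G, Am, B, C, D. Em7, Am7, Em, F#dim and B all belong to that set. But Amaj7 (A–C#–E–G#) is foreign: the diatonic iv on degree 4 is Am, whereas Amaj7 comes from E major. It is labeled IVmaj7.

IVmaj7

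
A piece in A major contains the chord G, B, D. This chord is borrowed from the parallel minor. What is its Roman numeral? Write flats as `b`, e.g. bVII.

bVII

G is the lowered form of scale degree 7 in A major (the diatonic degree 7 is G#). G–B–D is a major chord — the form found in A minor, not the diatonic vii° (G#dim). Borrowed into A major it is written bVII.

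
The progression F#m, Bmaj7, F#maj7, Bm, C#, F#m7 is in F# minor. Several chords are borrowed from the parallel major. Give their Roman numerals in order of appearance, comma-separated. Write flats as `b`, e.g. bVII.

IVmaj7, Imaj7

F# minor has the diatonic set F#m, G#dim, A, Bm, C#, D, E (with V from harmonic minor). F#m, Bm, C# and F#m7 all belong to that set. But Bmaj7 (B–D#–F#–A#) is foreign: the diatonic iv on degree 4 is Bm, whereas Bmaj7 comes from F# major. It is labeled IVmaj7. F#maj7 (F#–A#–C#–E#) doesn't fit — on degree 1 F# minor would have F#m (i). F#maj7 is the degree-1 chord of F# major, so it is the borrowed Imaj7.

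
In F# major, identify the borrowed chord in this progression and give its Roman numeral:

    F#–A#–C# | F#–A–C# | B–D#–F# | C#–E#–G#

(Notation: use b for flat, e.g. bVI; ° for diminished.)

i

The diatonic triads in F# major are F#, G#m, A#m, B, C#, D#m, E#dim. Of the given chords, F#–A#–C# = F#, B–D#–F# = B and C#–E#–G# = C# are diatonic. F#–A–C# doesn't fit — on degree 1 F# major would have F# (I). F#m is the degree-1 chord of F# minor, so it is the borrowed i.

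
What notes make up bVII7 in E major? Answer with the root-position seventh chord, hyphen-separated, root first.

bVII7 is built on the lowered scale degree 7. In E major degree 7 is D#; lowered it becomes D. Building the dominant-seventh chord from the parallel minor on D: D–F#–A–C.

D-F#-A-C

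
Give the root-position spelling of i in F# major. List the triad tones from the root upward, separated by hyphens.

F#-A-C#

i is built on scale degree 1, which is F# in both F# major and its parallel. Building the minor chord from the parallel minor on F#: F#–A–C#.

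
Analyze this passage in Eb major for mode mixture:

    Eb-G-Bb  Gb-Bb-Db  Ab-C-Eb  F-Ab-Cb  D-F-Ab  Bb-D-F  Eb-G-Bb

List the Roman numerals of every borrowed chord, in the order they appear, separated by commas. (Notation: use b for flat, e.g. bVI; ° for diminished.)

bIII, ii°

Eb major has the diatonic set Eb, Fm, Gm, Ab, Bb, Cm, Ddim. Eb–G–Bb = Eb, Ab–C–Eb = Ab, D–F–Ab = Ddim and Bb–D–F = Bb all belong to that set. Gb–Bb–Db is not: scale degree 3 in Eb major carries Gm (iii). In Eb minor the chord on that degree is Gb, so here it functions as bIII, borrowed from the parallel minor. But F–Ab–Cb is foreign: the diatonic ii on degree 2 is Fm, whereas Fdim comes from Eb minor. It is labeled ii°.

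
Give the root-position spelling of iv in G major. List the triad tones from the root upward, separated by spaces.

iv is built on scale degree 4, which is C in both G major and its parallel. Building the minor chord from the parallel minor on C: C–Eb–G.

C Eb G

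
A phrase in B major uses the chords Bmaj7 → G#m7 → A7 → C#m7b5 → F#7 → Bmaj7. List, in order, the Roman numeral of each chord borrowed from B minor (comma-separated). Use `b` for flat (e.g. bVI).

bVII7, iiø7

The diatonic triads in B major are B, C#m, D#m, E, F#, G#m, A#dim. Bmaj7, G#m7 and F#7 are all diatonic. A7 (A–C#–E–G) doesn't fit — on degree 7 B major would have A#dim (vii°). A7 is the degree-7 chord of B minor, so it is the borrowed bVII7. But C#m7b5 (C#–E–G–B) is foreign: the diatonic ii on degree 2 is C#m, whereas C#m7b5 comes from B minor. It is labeled iiø7.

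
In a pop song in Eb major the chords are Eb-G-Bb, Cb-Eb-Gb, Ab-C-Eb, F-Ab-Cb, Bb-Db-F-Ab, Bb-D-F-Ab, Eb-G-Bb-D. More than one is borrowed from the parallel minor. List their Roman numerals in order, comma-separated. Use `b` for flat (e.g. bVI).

Eb major has the diatonic set Eb, Fm, Gm, Ab, Bb, Cm, Ddim. Eb–G–Bb = Eb, Ab–C–Eb = Ab, Bb–D–F–Ab = Bb7 and Eb–G–Bb–D = Ebmaj7 are all diatonic. Cb–Eb–Gb is not: scale degree 6 in Eb major carries Cm (vi). In Eb minor the chord on that degree is Cb, so here it functions as bVI, borrowed from the parallel minor. F–Ab–Cb doesn't fit — on degree 2 Eb major would have Fm (ii). Fdim is the degree-2 chord of Eb minor, so it is the borrowed ii°. Bb–Db–F–Ab doesn't fit — on degree 5 Eb major would have Bb (V). Bbm7 is the degree-5 chord of Eb minor, so it is the borrowed v7.

bVI, ii°, v7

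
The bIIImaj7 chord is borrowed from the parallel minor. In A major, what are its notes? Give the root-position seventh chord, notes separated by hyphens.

Scale degree 3 in A major is C#. bIIImaj7 uses the lowered form, C, taken from A minor. Building the major-seventh chord from the parallel minor on C: C–E–G–B.

C-E-G-B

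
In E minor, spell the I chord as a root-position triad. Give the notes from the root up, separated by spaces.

E G# B

I is built on scale degree 1, which is E in both E minor and its parallel. In E major the chord on E is E–G#–B.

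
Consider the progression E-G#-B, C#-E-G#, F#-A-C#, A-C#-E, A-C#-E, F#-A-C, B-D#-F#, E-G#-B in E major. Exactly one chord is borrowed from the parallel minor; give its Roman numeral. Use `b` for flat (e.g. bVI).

E major has the diatonic set E, F#m, G#m, A, B, C#m, D#dim. E–G#–B = E, C#–E–G# = C#m, F#–A–C# = F#m, A–C#–E = A and B–D#–F# = B all belong to that set. F#–A–C doesn't fit — on degree 2 E major would have F#m (ii). F#dim is the degree-2 chord of E minor, so it is the borrowed ii°.

ii°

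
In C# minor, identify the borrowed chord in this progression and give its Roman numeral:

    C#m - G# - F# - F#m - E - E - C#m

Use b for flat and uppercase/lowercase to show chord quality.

C# minor has the diatonic set C#m, D#dim, E, F#m, G#, A, B (with V from harmonic minor). Of the given chords, C#m, G#, F#m and E are diatonic. F# (F#–A#–C#) is not: scale degree 4 in C# minor carries F#m (iv). In C# major the chord on that degree is F#, so here it functions as IV, borrowed from the parallel major.

IV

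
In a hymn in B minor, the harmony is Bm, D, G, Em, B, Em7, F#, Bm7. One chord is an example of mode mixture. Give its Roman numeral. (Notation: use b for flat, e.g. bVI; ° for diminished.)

The diatonic triads in B minor (with V from harmonic minor) are Bm, C#dim, D, Em, F#, G, A. Bm, D, G, Em, Em7, F# and Bm7 are all diatonic. But B (B–D#–F#) is foreign: the diatonic i on degree 1 is Bm, whereas B comes from B major. It is labeled I.

I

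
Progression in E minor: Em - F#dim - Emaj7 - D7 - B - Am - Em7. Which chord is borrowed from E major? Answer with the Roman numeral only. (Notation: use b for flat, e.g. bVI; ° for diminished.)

Imaj7

In E minor (with V from harmonic minor) the diatonic chords are Em, F#dim, G, Am, B, C, D. Of the given chords, Em, F#dim, D7, B, Am and Em7 are diatonic. Emaj7 (E–G#–B–D#) is not: scale degree 1 in E minor carries Em (i). In E major the chord on that degree is Emaj7, so here it functions as Imaj7, borrowed from the parallel major.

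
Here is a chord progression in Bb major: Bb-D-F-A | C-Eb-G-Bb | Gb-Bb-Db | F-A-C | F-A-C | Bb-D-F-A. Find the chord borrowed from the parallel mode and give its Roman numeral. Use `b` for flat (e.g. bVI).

bVI

Bb major has the diatonic set Bb, Cm, Dm, Eb, F, Gm, Adim. Bb–D–F–A = Bbmaj7, C–Eb–G–Bb = Cm7 and F–A–C = F are all diatonic. Gb–Bb–Db is not: scale degree 6 in Bb major carries Gm (vi). In Bb minor the chord on that degree is Gb, so here it functions as bVI, borrowed from the parallel minor.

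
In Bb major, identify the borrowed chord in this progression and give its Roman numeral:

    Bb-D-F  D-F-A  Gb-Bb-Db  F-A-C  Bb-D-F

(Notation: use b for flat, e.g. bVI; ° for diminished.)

The diatonic triads in Bb major are Bb, Cm, Dm, Eb, F, Gm, Adim. Bb–D–F = Bb, D–F–A = Dm and F–A–C = F all belong to that set. Gb–Bb–Db is not: scale degree 6 in Bb major carries Gm (vi). In Bb minor the chord on that degree is Gb, so here it functions as bVI, borrowed from the parallel minor.

bVI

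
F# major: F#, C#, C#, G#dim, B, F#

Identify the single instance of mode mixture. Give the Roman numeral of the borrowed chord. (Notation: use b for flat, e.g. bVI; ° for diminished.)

F# major has the diatonic set F#, G#m, A#m, B, C#, D#m, E#dim. Of the given chords, F#, C# and B are diatonic. But G#dim (G#–B–D) is foreign: the diatonic ii on degree 2 is G#m, whereas G#dim comes from F# minor. It is labeled ii°.

ii°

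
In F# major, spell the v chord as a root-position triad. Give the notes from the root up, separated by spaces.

v is built on scale degree 5, which is C# in both F# major and its parallel. In F# minor the chord on C# is C#–E–G#.

C# E G#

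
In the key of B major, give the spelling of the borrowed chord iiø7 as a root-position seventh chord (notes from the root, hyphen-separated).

C#-E-G-B

The root, C#, is scale degree 2 — the same note in B major and B minor; only the chord quality changes. In B minor the chord on C# is C#–E–G–B.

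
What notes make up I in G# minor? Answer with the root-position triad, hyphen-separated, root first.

The root, G#, is scale degree 1 — the same note in G# minor and G# major; only the chord quality changes. Stacking thirds in G# major on G# gives G#–B#–D#.

G#-B#-D#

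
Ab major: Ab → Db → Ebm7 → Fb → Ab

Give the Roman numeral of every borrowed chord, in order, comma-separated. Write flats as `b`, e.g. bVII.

In Ab major the diatonic chords are Ab, Bbm, Cm, Db, Eb, Fm, Gdim. Ab and Db are both diatonic. Ebm7 (Eb–Gb–Bb–Db) is not: scale degree 5 in Ab major carries Eb (V). In Ab minor the chord on that degree is Ebm7, so here it functions as v7, borrowed from the parallel minor. Fb (Fb–Ab–Cb) doesn't fit — on degree 6 Ab major would have Fm (vi). Fb is the degree-6 chord of Ab minor, so it is the borrowed bVI.

v7, bVI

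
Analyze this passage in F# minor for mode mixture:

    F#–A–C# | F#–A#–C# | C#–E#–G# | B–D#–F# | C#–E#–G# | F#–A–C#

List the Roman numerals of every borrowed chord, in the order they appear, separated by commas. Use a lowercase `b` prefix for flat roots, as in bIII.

I, IV

F# minor has the diatonic set F#m, G#dim, A, Bm, C#, D, E (with V from harmonic minor). F#–A–C# = F#m and C#–E#–G# = C# both belong to that set. F#–A#–C# doesn't fit — on degree 1 F# minor would have F#m (i). F# is the degree-1 chord of F# major, so it is the borrowed I. But B–D#–F# is foreign: the diatonic iv on degree 4 is Bm, whereas B comes from F# major. It is labeled IV.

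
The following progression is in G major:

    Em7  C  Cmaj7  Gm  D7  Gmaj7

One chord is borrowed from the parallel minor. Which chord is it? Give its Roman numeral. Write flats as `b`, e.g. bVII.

G major has the diatonic set G, Am, Bm, C, D, Em, F#dim. Em7, C, Cmaj7, D7 and Gmaj7 are all diatonic. But Gm (G–Bb–D) is foreign: the diatonic I on degree 1 is G, whereas Gm comes from G minor. It is labeled i.

i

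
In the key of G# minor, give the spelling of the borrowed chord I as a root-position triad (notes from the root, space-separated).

The root, G#, is scale degree 1 — the same note in G# minor and G# major; only the chord quality changes. Stacking thirds in G# major on G# gives G#–B#–D#.

G# B# D#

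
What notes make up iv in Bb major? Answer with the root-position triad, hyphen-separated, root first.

Eb-Gb-Bb

iv is built on scale degree 4, which is Eb in both Bb major and its parallel. Stacking thirds in Bb minor on Eb gives Eb–Gb–Bb.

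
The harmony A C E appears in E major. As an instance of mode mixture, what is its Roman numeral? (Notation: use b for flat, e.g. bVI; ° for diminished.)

A is scale degree 4 in E major. A–C–E is a minor chord — the form found in E minor, not the diatonic IV (A). Borrowed into E major it is written iv.

iv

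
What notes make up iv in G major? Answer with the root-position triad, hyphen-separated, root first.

The root, C, is scale degree 4 — the same note in G major and G minor; only the chord quality changes. Stacking thirds in G minor on C gives C–Eb–G.

C-Eb-G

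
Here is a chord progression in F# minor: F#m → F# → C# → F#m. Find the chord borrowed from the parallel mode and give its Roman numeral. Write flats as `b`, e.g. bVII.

The diatonic triads in F# minor (with V from harmonic minor) are F#m, G#dim, A, Bm, C#, D, E. F#m and C# are both diatonic. But F# (F#–A#–C#) is foreign: the diatonic i on degree 1 is F#m, whereas F# comes from F# major. It is labeled I.

I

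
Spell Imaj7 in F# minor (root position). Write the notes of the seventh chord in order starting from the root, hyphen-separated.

Imaj7 is built on scale degree 1, which is F# in both F# minor and its parallel. Stacking thirds in F# major on F# gives F#–A#–C#–E#.

F#-A#-C#-E#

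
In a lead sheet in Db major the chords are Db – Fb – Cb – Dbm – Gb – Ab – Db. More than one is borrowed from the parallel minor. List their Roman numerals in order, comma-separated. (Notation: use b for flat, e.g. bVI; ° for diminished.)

bIII, bVII, i

The diatonic triads in Db major are Db, Ebm, Fm, Gb, Ab, Bbm, Cdim. Db, Gb and Ab are all diatonic. Fb (Fb–Ab–Cb) doesn't fit — on degree 3 Db major would have Fm (iii). Fb is the degree-3 chord of Db minor, so it is the borrowed bIII. Cb (Cb–Eb–Gb) doesn't fit — on degree 7 Db major would have Cdim (vii°). Cb is the degree-7 chord of Db minor, so it is the borrowed bVII. But Dbm (Db–Fb–Ab) is foreign: the diatonic I on degree 1 is Db, whereas Dbm comes from Db minor. It is labeled i.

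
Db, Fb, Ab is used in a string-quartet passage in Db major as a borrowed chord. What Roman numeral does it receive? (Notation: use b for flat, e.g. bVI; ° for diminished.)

Db is scale degree 1 in Db major. Db–Fb–Ab is a minor chord — the form found in Db minor, not the diatonic I (Db). Borrowed into Db major it is written i.

i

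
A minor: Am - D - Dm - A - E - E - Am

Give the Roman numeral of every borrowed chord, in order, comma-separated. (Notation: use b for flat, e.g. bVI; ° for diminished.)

IV, I

The diatonic triads in A minor (with V from harmonic minor) are Am, Bdim, C, Dm, E, F, G. Am, Dm and E all belong to that set. D (D–F#–A) doesn't fit — on degree 4 A minor would have Dm (iv). D is the degree-4 chord of A major, so it is the borrowed IV. A (A–C#–E) is not: scale degree 1 in A minor carries Am (i). In A major the chord on that degree is A, so here it functions as I, borrowed from the parallel major.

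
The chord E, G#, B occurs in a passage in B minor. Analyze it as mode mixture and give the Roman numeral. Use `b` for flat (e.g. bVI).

IV

The root E is the diatonic 4th degree of B minor; the borrowing shows in the chord quality. E–G#–B is a major chord — the form found in B major, not the diatonic iv (Em). Borrowed into B minor it is written IV.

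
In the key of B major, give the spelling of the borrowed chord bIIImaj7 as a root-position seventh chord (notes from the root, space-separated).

D F# A C#

bIIImaj7 is built on the lowered scale degree 3. In B major degree 3 is D#; lowered it becomes D. Building the major-seventh chord from the parallel minor on D: D–F#–A–C#.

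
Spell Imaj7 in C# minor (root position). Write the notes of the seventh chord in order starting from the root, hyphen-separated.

The root, C#, is scale degree 1 — the same note in C# minor and C# major; only the chord quality changes. Stacking thirds in C# major on C# gives C#–E#–G#–B#.

C#-E#-G#-B#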